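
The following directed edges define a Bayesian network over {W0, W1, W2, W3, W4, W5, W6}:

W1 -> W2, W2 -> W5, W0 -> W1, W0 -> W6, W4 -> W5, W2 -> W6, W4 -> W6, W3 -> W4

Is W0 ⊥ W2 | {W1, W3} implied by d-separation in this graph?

Yes

There are 3 undirected paths between W0 and W2; checking each against the conditioning set {W1, W3}:
Path 1: W0 → W6 ← W2
  W6 is a collider here and neither W6 nor any of its descendants is conditioned on, so the collider stays closed — the path is blocked at W6.
Path 2: W0 → W6 ← W4 → W5 ← W2
  W6 is a collider here and neither W6 nor any of its descendants is conditioned on, so the collider stays closed — the path is blocked at W6.
Path 3: W0 → W1 → W2
  W1 is a chain here and W1 is conditioned on, so the path is blocked at W1.
All paths are blocked; W0 ⊥ W2 | {W1, W3} holds.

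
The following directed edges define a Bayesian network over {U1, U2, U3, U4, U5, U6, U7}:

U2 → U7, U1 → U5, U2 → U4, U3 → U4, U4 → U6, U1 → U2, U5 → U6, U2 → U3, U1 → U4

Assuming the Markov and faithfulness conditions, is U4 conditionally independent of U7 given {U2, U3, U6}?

We examine all 4 paths between U4 and U7:
  1. U4 ← U1 → U2 → U7 — U1:fork[open]; U2:chain[blocks] ⇒ blocked
  2. U4 ← U3 ← U2 → U7 — U3:chain[blocks]; U2:fork[blocks] ⇒ blocked
  3. U4 ← U2 → U7 — U2:fork[blocks] ⇒ blocked
  4. U4 → U6 ← U5 ← U1 → U2 → U7 — U6:collider[open]; U5:chain[open]; U1:fork[open]; U2:chain[blocks] ⇒ blocked
All paths are blocked; U4 ⊥ U7 | {U2, U3, U6} holds.

Yes — U4 and U7 are d-separated given {U2, U3, U6}.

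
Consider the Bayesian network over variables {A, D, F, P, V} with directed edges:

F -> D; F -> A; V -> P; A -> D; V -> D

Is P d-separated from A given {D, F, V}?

Enumerating the 2 paths from P to A and testing each for blocking by {D, F, V}:
  1. P ← V → D ← A — V:fork[blocks]; D:collider[open] ⇒ blocked
  2. P ← V → D ← F → A — V:fork[blocks]; D:collider[open]; F:fork[blocks] ⇒ blocked
Every path is blocked, so P and A are d-separated given {D, F, V}.

Yes — P and A are d-separated given {D, F, V}.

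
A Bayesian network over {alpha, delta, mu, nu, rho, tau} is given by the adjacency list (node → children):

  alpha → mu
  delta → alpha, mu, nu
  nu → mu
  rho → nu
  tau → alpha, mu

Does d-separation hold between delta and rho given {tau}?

Yes

We examine all 4 paths between delta and rho:
Path 1: delta → alpha ← tau → mu ← nu ← rho
  alpha is a collider here and neither alpha nor any of its descendants is conditioned on, so the collider stays closed — the path is blocked at alpha.
Path 2: delta → alpha → mu ← nu ← rho
  mu is a collider here and neither mu nor any of its descendants is conditioned on, so the collider stays closed — the path is blocked at mu.
Path 3: delta → mu ← nu ← rho
  mu is a collider here and neither mu nor any of its descendants is conditioned on, so the collider stays closed — the path is blocked at mu.
Path 4: delta → nu ← rho
  nu is a collider here and neither nu nor any of its descendants is conditioned on, so the collider stays closed — the path is blocked at nu.
Every path is blocked, so delta and rho are d-separated given {tau}.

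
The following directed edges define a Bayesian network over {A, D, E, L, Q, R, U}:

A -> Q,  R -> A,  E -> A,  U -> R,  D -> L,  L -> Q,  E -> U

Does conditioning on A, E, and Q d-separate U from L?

Enumerating the 2 paths from U to L and testing each for blocking by {A, E, Q}:
Path 1: U → R → A → Q ← L
  A is a chain here and A is conditioned on, so the path is blocked at A.
Path 2: U ← E → A → Q ← L
  E is a fork here and E is conditioned on, so the path is blocked at E.
Since every path is blocked, d-separation holds.

Yes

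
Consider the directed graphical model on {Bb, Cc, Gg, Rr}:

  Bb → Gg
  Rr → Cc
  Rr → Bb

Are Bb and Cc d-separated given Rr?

There is one path between Bb and Cc:
Path 1: Bb ← Rr → Cc
  Rr is a fork here and Rr is conditioned on, so the path is blocked at Rr.
All paths are blocked; Bb ⊥ Cc | {Rr} holds.

Yes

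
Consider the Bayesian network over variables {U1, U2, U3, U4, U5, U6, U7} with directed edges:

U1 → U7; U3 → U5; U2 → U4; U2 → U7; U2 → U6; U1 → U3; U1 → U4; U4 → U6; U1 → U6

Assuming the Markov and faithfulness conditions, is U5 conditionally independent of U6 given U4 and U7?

No — U5 and U6 are not d-separated given {U4, U7}.

5 paths connect U5 and U6; each must be blocked for d-separation to hold:
Path 1: U5 ← U3 ← U1 → U6
  U3 is a chain and U3 is not conditioned on; U1 is a fork and U1 is not conditioned on — no node blocks this path, so it is active.
Path 2: U5 ← U3 ← U1 → U7 ← U2 → U6
  U3 is a chain and U3 is not conditioned on; U1 is a fork and U1 is not conditioned on; U7 is a collider and U7 is conditioned on, which opens it; U2 is a fork and U2 is not conditioned on — no node blocks this path, so it is active.
Path 3: U5 ← U3 ← U1 → U7 ← U2 → U4 → U6
  U4 is a chain here and U4 is conditioned on, so the path is blocked at U4.
Path 4: U5 ← U3 ← U1 → U4 → U6
  U4 is a chain here and U4 is conditioned on, so the path is blocked at U4.
Path 5: U5 ← U3 ← U1 → U4 ← U2 → U6
  U3 is a chain and U3 is not conditioned on; U1 is a fork and U1 is not conditioned on; U4 is a collider and U4 is conditioned on, which opens it; U2 is a fork and U2 is not conditioned on — no node blocks this path, so it is active.
At least one path is unblocked, so d-separation fails.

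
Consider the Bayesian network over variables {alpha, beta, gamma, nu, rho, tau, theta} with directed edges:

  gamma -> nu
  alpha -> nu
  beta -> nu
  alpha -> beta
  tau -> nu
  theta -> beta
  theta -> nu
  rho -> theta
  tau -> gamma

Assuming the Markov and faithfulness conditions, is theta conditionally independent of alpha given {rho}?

Enumerating the 4 paths from theta to alpha and testing each for blocking by {rho}:
  1. theta → nu ← alpha — nu:collider[blocks] ⇒ blocked
  2. theta → nu ← beta ← alpha — nu:collider[blocks]; beta:chain[open] ⇒ blocked
  3. theta → beta → nu ← alpha — beta:chain[open]; nu:collider[blocks] ⇒ blocked
  4. theta → beta ← alpha — beta:collider[blocks] ⇒ blocked
All paths are blocked; theta ⊥ alpha | {rho} holds.

Yes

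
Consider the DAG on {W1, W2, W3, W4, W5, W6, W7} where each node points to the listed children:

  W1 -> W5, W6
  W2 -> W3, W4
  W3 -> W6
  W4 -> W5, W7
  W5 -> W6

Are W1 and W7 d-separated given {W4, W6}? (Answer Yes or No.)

There are 4 undirected paths between W1 and W7; checking each against the conditioning set {W4, W6}:
  1. W1 → W6 ← W3 ← W2 → W4 → W7 — W6:collider[open]; W3:chain[open]; W2:fork[open]; W4:chain[blocks] ⇒ blocked
  2. W1 → W6 ← W5 ← W4 → W7 — W6:collider[open]; W5:chain[open]; W4:fork[blocks] ⇒ blocked
  3. W1 → W5 → W6 ← W3 ← W2 → W4 → W7 — W5:chain[open]; W6:collider[open]; W3:chain[open]; W2:fork[open]; W4:chain[blocks] ⇒ blocked
  4. W1 → W5 ← W4 → W7 — W5:collider[open]; W4:fork[blocks] ⇒ blocked
Every path is blocked, so W1 and W7 are d-separated given {W4, W6}.

Yes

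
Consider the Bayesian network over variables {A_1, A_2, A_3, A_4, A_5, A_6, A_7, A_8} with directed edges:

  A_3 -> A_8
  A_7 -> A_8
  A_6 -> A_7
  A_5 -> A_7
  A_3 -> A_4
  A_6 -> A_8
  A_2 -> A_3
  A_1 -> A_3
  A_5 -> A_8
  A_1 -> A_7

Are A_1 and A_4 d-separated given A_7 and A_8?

We examine all 4 paths between A_1 and A_4:
Path 1: A_1 → A_7 ← A_6 → A_8 ← A_3 → A_4
  A_7 is a collider and A_7 is conditioned on, which opens it; A_6 is a fork and A_6 is not conditioned on; A_8 is a collider and A_8 is conditioned on, which opens it; A_3 is a fork and A_3 is not conditioned on — no node blocks this path, so it is active.
Path 2: A_1 → A_7 → A_8 ← A_3 → A_4
  A_7 is a chain here and A_7 is conditioned on, so the path is blocked at A_7.
Path 3: A_1 → A_7 ← A_5 → A_8 ← A_3 → A_4
  A_7 is a collider and A_7 is conditioned on, which opens it; A_5 is a fork and A_5 is not conditioned on; A_8 is a collider and A_8 is conditioned on, which opens it; A_3 is a fork and A_3 is not conditioned on — no node blocks this path, so it is active.
Path 4: A_1 → A_3 → A_4
  A_3 is a chain and A_3 is not conditioned on — no node blocks this path, so it is active.
Since the path A_1 → A_7 ← A_6 → A_8 ← A_3 → A_4 is active, A_1 and A_4 are not d-separated given {A_7, A_8}.

No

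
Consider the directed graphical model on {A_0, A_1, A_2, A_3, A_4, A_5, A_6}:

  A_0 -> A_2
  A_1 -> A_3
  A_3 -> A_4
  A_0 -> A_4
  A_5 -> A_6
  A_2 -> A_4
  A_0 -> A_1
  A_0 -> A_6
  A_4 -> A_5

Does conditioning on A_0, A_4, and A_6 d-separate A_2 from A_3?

There are 6 undirected paths between A_2 and A_3; checking each against the conditioning set {A_0, A_4, A_6}:
Path 1: A_2 → A_4 ← A_3
  A_4 is a collider and A_4 is conditioned on, which opens it — no node blocks this path, so it is active.
Path 2: A_2 → A_4 ← A_0 → A_1 → A_3
  A_0 is a fork here and A_0 is conditioned on, so the path is blocked at A_0.
Path 3: A_2 → A_4 → A_5 → A_6 ← A_0 → A_1 → A_3
  A_4 is a chain here and A_4 is conditioned on, so the path is blocked at A_4.
Path 4: A_2 ← A_0 → A_1 → A_3
  A_0 is a fork here and A_0 is conditioned on, so the path is blocked at A_0.
Path 5: A_2 ← A_0 → A_4 ← A_3
  A_0 is a fork here and A_0 is conditioned on, so the path is blocked at A_0.
Path 6: A_2 ← A_0 → A_6 ← A_5 ← A_4 ← A_3
  A_0 is a fork here and A_0 is conditioned on, so the path is blocked at A_0.
At least one path is unblocked, so d-separation fails.

No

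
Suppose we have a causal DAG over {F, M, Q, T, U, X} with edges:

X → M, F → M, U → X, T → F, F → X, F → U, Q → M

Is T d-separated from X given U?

We examine all 3 paths between T and X:
Path 1: T → F → X
  F is a chain and F is not conditioned on — no node blocks this path, so it is active.
Path 2: T → F → U → X
  U is a chain here and U is conditioned on, so the path is blocked at U.
Path 3: T → F → M ← X
  M is a collider here and neither M nor any of its descendants is conditioned on, so the collider stays closed — the path is blocked at M.
At least one path is unblocked, so d-separation fails.

No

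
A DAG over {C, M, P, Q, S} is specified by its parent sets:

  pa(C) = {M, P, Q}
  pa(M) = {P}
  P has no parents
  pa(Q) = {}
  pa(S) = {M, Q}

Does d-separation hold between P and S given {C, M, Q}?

Yes — P and S are d-separated given {C, M, Q}.

Enumerating the 4 paths from P to S and testing each for blocking by {C, M, Q}:
Path 1: P → C ← Q → S
  Q is a fork here and Q is conditioned on, so the path is blocked at Q.
Path 2: P → C ← M → S
  M is a fork here and M is conditioned on, so the path is blocked at M.
Path 3: P → M → C ← Q → S
  M is a chain here and M is conditioned on, so the path is blocked at M.
Path 4: P → M → S
  M is a chain here and M is conditioned on, so the path is blocked at M.
Every path is blocked, so P and S are d-separated given {C, M, Q}.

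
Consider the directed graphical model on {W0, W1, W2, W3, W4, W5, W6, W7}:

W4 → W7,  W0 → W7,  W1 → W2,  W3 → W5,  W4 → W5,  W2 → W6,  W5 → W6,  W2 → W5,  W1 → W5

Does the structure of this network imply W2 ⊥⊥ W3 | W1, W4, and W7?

3 paths connect W2 and W3; each must be blocked for d-separation to hold:
Path 1: W2 → W5 ← W3
  W5 is a collider here and neither W5 nor any of its descendants is conditioned on, so the collider stays closed — the path is blocked at W5.
Path 2: W2 → W6 ← W5 ← W3
  W6 is a collider here and neither W6 nor any of its descendants is conditioned on, so the collider stays closed — the path is blocked at W6.
Path 3: W2 ← W1 → W5 ← W3
  W1 is a fork here and W1 is conditioned on, so the path is blocked at W1.
Every path is blocked, so W2 and W3 are d-separated given {W1, W4, W7}.

Yes — W2 and W3 are d-separated given {W1, W4, W7}.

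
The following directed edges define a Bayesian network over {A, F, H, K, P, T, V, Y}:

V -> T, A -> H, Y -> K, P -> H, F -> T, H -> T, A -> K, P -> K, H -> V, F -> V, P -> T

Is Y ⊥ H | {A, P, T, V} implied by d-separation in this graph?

Yes

We examine all 5 paths between Y and H:
Path 1: Y → K ← A → H
  K is a collider here and neither K nor any of its descendants is conditioned on, so the collider stays closed — the path is blocked at K.
Path 2: Y → K ← P → T ← V ← H
  K is a collider here and neither K nor any of its descendants is conditioned on, so the collider stays closed — the path is blocked at K.
Path 3: Y → K ← P → T ← F → V ← H
  K is a collider here and neither K nor any of its descendants is conditioned on, so the collider stays closed — the path is blocked at K.
Path 4: Y → K ← P → T ← H
  K is a collider here and neither K nor any of its descendants is conditioned on, so the collider stays closed — the path is blocked at K.
Path 5: Y → K ← P → H
  K is a collider here and neither K nor any of its descendants is conditioned on, so the collider stays closed — the path is blocked at K.
All paths are blocked; Y ⊥ H | {A, P, T, V} holds.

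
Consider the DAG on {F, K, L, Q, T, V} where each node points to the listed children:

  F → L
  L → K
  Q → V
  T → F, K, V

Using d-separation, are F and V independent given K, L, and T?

Enumerating the 2 paths from F to V and testing each for blocking by {K, L, T}:
Path 1: F → L → K ← T → V
  L is a chain here and L is conditioned on, so the path is blocked at L.
Path 2: F ← T → V
  T is a fork here and T is conditioned on, so the path is blocked at T.
Since every path is blocked, d-separation holds.

Yes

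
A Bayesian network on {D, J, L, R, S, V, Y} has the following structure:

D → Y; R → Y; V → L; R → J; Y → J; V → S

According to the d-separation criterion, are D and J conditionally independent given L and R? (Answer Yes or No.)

2 paths connect D and J; each must be blocked for d-separation to hold:
Path 1: D → Y → J
  Y is a chain and Y is not conditioned on — no node blocks this path, so it is active.
Path 2: D → Y ← R → J
  Y is a collider here and neither Y nor any of its descendants is conditioned on, so the collider stays closed — the path is blocked at Y.
Because an active path exists, D and J are not d-separated.

No — D and J are not d-separated given {L, R}.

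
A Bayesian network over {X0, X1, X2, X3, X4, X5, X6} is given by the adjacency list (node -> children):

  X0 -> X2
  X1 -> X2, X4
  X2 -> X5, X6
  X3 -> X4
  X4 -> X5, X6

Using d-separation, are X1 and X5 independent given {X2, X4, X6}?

4 paths connect X1 and X5; each must be blocked for d-separation to hold:
Path 1: X1 → X2 → X6 ← X4 → X5
  X2 is a chain here and X2 is conditioned on, so the path is blocked at X2.
Path 2: X1 → X2 → X5
  X2 is a chain here and X2 is conditioned on, so the path is blocked at X2.
Path 3: X1 → X4 → X6 ← X2 → X5
  X4 is a chain here and X4 is conditioned on, so the path is blocked at X4.
Path 4: X1 → X4 → X5
  X4 is a chain here and X4 is conditioned on, so the path is blocked at X4.
Every path is blocked, so X1 and X5 are d-separated given {X2, X4, X6}.

Yes — X1 and X5 are d-separated given {X2, X4, X6}.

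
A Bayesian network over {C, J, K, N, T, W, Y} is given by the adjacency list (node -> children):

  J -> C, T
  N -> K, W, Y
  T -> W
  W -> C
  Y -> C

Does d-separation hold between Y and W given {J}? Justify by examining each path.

Enumerating the 3 paths from Y to W and testing each for blocking by {J}:
  1. Y ← N → W — N:fork[open] ⇒ active
  2. Y → C ← W — C:collider[blocks] ⇒ blocked
  3. Y → C ← J → T → W — C:collider[blocks]; J:fork[blocks]; T:chain[open] ⇒ blocked
Since the path Y ← N → W is active, Y and W are not d-separated given {J}.

No — Y and W are not d-separated given {J}.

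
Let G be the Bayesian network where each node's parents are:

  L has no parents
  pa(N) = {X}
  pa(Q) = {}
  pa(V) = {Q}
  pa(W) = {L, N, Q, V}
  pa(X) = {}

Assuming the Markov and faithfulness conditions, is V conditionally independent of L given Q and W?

No — V and L are not d-separated given {Q, W}.

There are 2 undirected paths between V and L; checking each against the conditioning set {Q, W}:
Path 1: V ← Q → W ← L
  Q is a fork here and Q is conditioned on, so the path is blocked at Q.
Path 2: V → W ← L
  W is a collider and W is conditioned on, which opens it — no node blocks this path, so it is active.
At least one path is unblocked, so d-separation fails.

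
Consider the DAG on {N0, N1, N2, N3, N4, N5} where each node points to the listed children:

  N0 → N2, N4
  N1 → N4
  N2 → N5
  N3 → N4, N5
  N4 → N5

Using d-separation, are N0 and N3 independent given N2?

We examine all 4 paths between N0 and N3:
Path 1: N0 → N2 → N5 ← N4 ← N3
  N2 is a chain here and N2 is conditioned on, so the path is blocked at N2.
Path 2: N0 → N2 → N5 ← N3
  N2 is a chain here and N2 is conditioned on, so the path is blocked at N2.
Path 3: N0 → N4 ← N3
  N4 is a collider here and neither N4 nor any of its descendants is conditioned on, so the collider stays closed — the path is blocked at N4.
Path 4: N0 → N4 → N5 ← N3
  N5 is a collider here and neither N5 nor any of its descendants is conditioned on, so the collider stays closed — the path is blocked at N5.
Since every path is blocked, d-separation holds.

Yes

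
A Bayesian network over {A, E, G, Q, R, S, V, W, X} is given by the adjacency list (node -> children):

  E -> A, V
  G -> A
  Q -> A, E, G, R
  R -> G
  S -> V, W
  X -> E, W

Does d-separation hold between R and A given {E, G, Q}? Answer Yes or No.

6 paths connect R and A; each must be blocked for d-separation to hold:
Path 1: R ← Q → A
  Q is a fork here and Q is conditioned on, so the path is blocked at Q.
Path 2: R ← Q → G → A
  Q is a fork here and Q is conditioned on, so the path is blocked at Q.
Path 3: R ← Q → E → A
  Q is a fork here and Q is conditioned on, so the path is blocked at Q.
Path 4: R → G → A
  G is a chain here and G is conditioned on, so the path is blocked at G.
Path 5: R → G ← Q → A
  Q is a fork here and Q is conditioned on, so the path is blocked at Q.
Path 6: R → G ← Q → E → A
  Q is a fork here and Q is conditioned on, so the path is blocked at Q.
Every path is blocked, so R and A are d-separated given {E, G, Q}.

Yes — R and A are d-separated given {E, G, Q}.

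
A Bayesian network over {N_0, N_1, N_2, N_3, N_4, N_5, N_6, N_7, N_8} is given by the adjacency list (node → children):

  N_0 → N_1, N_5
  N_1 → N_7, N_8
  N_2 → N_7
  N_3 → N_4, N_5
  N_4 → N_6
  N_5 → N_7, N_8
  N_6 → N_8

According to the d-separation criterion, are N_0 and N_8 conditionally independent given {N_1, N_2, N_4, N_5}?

Yes

6 paths connect N_0 and N_8; each must be blocked for d-separation to hold:
Path 1: N_0 → N_5 → N_7 ← N_1 → N_8
  N_5 is a chain here and N_5 is conditioned on, so the path is blocked at N_5.
Path 2: N_0 → N_5 ← N_3 → N_4 → N_6 → N_8
  N_4 is a chain here and N_4 is conditioned on, so the path is blocked at N_4.
Path 3: N_0 → N_5 → N_8
  N_5 is a chain here and N_5 is conditioned on, so the path is blocked at N_5.
Path 4: N_0 → N_1 → N_7 ← N_5 ← N_3 → N_4 → N_6 → N_8
  N_1 is a chain here and N_1 is conditioned on, so the path is blocked at N_1.
Path 5: N_0 → N_1 → N_7 ← N_5 → N_8
  N_1 is a chain here and N_1 is conditioned on, so the path is blocked at N_1.
Path 6: N_0 → N_1 → N_8
  N_1 is a chain here and N_1 is conditioned on, so the path is blocked at N_1.
All paths are blocked; N_0 ⊥ N_8 | {N_1, N_2, N_4, N_5} holds.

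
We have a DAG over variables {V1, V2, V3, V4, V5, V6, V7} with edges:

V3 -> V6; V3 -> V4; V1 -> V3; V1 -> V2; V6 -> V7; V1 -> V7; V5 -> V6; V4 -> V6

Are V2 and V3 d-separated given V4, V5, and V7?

No — V2 and V3 are not d-separated given {V4, V5, V7}.

3 paths connect V2 and V3; each must be blocked for d-separation to hold:
  1. V2 ← V1 → V3 — V1:fork[open] ⇒ active
  2. V2 ← V1 → V7 ← V6 ← V4 ← V3 — V1:fork[open]; V7:collider[open]; V6:chain[open]; V4:chain[blocks] ⇒ blocked
  3. V2 ← V1 → V7 ← V6 ← V3 — V1:fork[open]; V7:collider[open]; V6:chain[open] ⇒ active
Since the path V2 ← V1 → V3 is active, V2 and V3 are not d-separated given {V4, V5, V7}.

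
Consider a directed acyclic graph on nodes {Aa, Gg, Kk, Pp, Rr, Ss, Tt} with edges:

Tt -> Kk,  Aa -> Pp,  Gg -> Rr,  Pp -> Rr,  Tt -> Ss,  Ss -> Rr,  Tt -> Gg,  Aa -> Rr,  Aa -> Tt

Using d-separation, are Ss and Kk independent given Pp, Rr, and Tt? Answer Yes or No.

We examine all 4 paths between Ss and Kk:
  1. Ss ← Tt → Kk — Tt:fork[blocks] ⇒ blocked
  2. Ss → Rr ← Pp ← Aa → Tt → Kk — Rr:collider[open]; Pp:chain[blocks]; Aa:fork[open]; Tt:chain[blocks] ⇒ blocked
  3. Ss → Rr ← Gg ← Tt → Kk — Rr:collider[open]; Gg:chain[open]; Tt:fork[blocks] ⇒ blocked
  4. Ss → Rr ← Aa → Tt → Kk — Rr:collider[open]; Aa:fork[open]; Tt:chain[blocks] ⇒ blocked
All paths are blocked; Ss ⊥ Kk | {Pp, Rr, Tt} holds.

Yes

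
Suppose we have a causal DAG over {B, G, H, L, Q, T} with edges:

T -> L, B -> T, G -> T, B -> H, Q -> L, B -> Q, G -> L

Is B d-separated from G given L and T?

No — B and G are not d-separated given {L, T}.

We examine all 4 paths between B and G:
  1. B → Q → L ← G — Q:chain[open]; L:collider[open] ⇒ active
  2. B → Q → L ← T ← G — Q:chain[open]; L:collider[open]; T:chain[blocks] ⇒ blocked
  3. B → T ← G — T:collider[open] ⇒ active
  4. B → T → L ← G — T:chain[blocks]; L:collider[open] ⇒ blocked
At least one path is unblocked, so d-separation fails.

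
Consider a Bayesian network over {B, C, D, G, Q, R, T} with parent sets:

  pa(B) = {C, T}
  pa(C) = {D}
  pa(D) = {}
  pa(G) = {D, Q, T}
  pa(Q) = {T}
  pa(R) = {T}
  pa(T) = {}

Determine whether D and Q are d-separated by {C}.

Enumerating the 4 paths from D to Q and testing each for blocking by {C}:
  1. D → G ← Q — G:collider[blocks] ⇒ blocked
  2. D → G ← T → Q — G:collider[blocks]; T:fork[open] ⇒ blocked
  3. D → C → B ← T → Q — C:chain[blocks]; B:collider[blocks]; T:fork[open] ⇒ blocked
  4. D → C → B ← T → G ← Q — C:chain[blocks]; B:collider[blocks]; T:fork[open]; G:collider[blocks] ⇒ blocked
Since every path is blocked, d-separation holds.

Yes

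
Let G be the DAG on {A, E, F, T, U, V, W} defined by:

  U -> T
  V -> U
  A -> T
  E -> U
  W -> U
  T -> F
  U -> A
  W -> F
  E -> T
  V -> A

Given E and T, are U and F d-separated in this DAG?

No — U and F are not d-separated given {E, T}.

5 paths connect U and F; each must be blocked for d-separation to hold:
  1. U → A → T → F — A:chain[open]; T:chain[blocks] ⇒ blocked
  2. U → T → F — T:chain[blocks] ⇒ blocked
  3. U ← W → F — W:fork[open] ⇒ active
  4. U ← V → A → T → F — V:fork[open]; A:chain[open]; T:chain[blocks] ⇒ blocked
  5. U ← E → T → F — E:fork[blocks]; T:chain[blocks] ⇒ blocked
Because an active path exists, U and F are not d-separated.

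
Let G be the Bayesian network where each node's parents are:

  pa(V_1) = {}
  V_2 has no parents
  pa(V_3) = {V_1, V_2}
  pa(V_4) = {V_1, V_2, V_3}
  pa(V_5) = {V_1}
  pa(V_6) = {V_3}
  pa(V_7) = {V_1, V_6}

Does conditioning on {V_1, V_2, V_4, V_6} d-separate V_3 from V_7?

4 paths connect V_3 and V_7; each must be blocked for d-separation to hold:
  1. V_3 ← V_1 → V_7 — V_1:fork[blocks] ⇒ blocked
  2. V_3 → V_6 → V_7 — V_6:chain[blocks] ⇒ blocked
  3. V_3 → V_4 ← V_1 → V_7 — V_4:collider[open]; V_1:fork[blocks] ⇒ blocked
  4. V_3 ← V_2 → V_4 ← V_1 → V_7 — V_2:fork[blocks]; V_4:collider[open]; V_1:fork[blocks] ⇒ blocked
Since every path is blocked, d-separation holds.

Yes — V_3 and V_7 are d-separated given {V_1, V_2, V_4, V_6}.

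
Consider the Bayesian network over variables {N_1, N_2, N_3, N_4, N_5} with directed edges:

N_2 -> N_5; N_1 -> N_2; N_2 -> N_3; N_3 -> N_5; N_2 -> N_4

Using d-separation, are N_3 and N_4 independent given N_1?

2 paths connect N_3 and N_4; each must be blocked for d-separation to hold:
Path 1: N_3 ← N_2 → N_4
  N_2 is a fork and N_2 is not conditioned on — no node blocks this path, so it is active.
Path 2: N_3 → N_5 ← N_2 → N_4
  N_5 is a collider here and neither N_5 nor any of its descendants is conditioned on, so the collider stays closed — the path is blocked at N_5.
At least one path is unblocked, so d-separation fails.

No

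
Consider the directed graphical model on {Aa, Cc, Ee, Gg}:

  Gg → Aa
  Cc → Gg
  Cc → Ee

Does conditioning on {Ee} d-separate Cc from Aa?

Only one path connects Cc and Aa:
Path 1: Cc → Gg → Aa
  Gg is a chain and Gg is not conditioned on — no node blocks this path, so it is active.
Because an active path exists, Cc and Aa are not d-separated.

No — Cc and Aa are not d-separated given {Ee}.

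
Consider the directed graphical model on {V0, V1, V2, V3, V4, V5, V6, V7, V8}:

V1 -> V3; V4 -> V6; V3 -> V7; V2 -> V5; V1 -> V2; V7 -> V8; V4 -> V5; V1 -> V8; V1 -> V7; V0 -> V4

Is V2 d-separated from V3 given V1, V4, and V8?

We examine all 3 paths between V2 and V3:
Path 1: V2 ← V1 → V7 ← V3
  V1 is a fork here and V1 is conditioned on, so the path is blocked at V1.
Path 2: V2 ← V1 → V8 ← V7 ← V3
  V1 is a fork here and V1 is conditioned on, so the path is blocked at V1.
Path 3: V2 ← V1 → V3
  V1 is a fork here and V1 is conditioned on, so the path is blocked at V1.
All paths are blocked; V2 ⊥ V3 | {V1, V4, V8} holds.

Yes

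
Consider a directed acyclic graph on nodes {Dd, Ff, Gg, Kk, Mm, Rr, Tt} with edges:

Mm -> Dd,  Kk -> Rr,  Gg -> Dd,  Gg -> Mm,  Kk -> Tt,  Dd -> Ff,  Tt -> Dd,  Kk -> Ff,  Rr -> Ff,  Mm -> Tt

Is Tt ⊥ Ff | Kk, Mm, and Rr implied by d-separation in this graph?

No

5 paths connect Tt and Ff; each must be blocked for d-separation to hold:
Path 1: Tt → Dd → Ff
  Dd is a chain and Dd is not conditioned on — no node blocks this path, so it is active.
Path 2: Tt ← Mm → Dd → Ff
  Mm is a fork here and Mm is conditioned on, so the path is blocked at Mm.
Path 3: Tt ← Mm ← Gg → Dd → Ff
  Mm is a chain here and Mm is conditioned on, so the path is blocked at Mm.
Path 4: Tt ← Kk → Ff
  Kk is a fork here and Kk is conditioned on, so the path is blocked at Kk.
Path 5: Tt ← Kk → Rr → Ff
  Kk is a fork here and Kk is conditioned on, so the path is blocked at Kk.
Since the path Tt → Dd → Ff is active, Tt and Ff are not d-separated given {Kk, Mm, Rr}.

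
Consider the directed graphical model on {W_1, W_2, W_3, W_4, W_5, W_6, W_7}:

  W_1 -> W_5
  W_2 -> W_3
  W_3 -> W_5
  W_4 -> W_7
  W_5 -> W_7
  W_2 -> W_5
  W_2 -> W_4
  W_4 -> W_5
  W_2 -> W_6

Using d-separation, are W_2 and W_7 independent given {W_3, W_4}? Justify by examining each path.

There are 6 undirected paths between W_2 and W_7; checking each against the conditioning set {W_3, W_4}:
Path 1: W_2 → W_3 → W_5 ← W_4 → W_7
  W_3 is a chain here and W_3 is conditioned on, so the path is blocked at W_3.
Path 2: W_2 → W_3 → W_5 → W_7
  W_3 is a chain here and W_3 is conditioned on, so the path is blocked at W_3.
Path 3: W_2 → W_4 → W_7
  W_4 is a chain here and W_4 is conditioned on, so the path is blocked at W_4.
Path 4: W_2 → W_4 → W_5 → W_7
  W_4 is a chain here and W_4 is conditioned on, so the path is blocked at W_4.
Path 5: W_2 → W_5 ← W_4 → W_7
  W_5 is a collider here and neither W_5 nor any of its descendants is conditioned on, so the collider stays closed — the path is blocked at W_5.
Path 6: W_2 → W_5 → W_7
  W_5 is a chain and W_5 is not conditioned on — no node blocks this path, so it is active.
At least one path is unblocked, so d-separation fails.

No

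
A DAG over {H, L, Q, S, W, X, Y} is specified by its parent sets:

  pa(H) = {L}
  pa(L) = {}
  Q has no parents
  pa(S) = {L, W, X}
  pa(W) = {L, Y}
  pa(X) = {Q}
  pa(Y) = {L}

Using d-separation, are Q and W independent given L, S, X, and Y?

Yes

Enumerating the 3 paths from Q to W and testing each for blocking by {L, S, X, Y}:
  1. Q → X → S ← L → Y → W — X:chain[blocks]; S:collider[open]; L:fork[blocks]; Y:chain[blocks] ⇒ blocked
  2. Q → X → S ← L → W — X:chain[blocks]; S:collider[open]; L:fork[blocks] ⇒ blocked
  3. Q → X → S ← W — X:chain[blocks]; S:collider[open] ⇒ blocked
Every path is blocked, so Q and W are d-separated given {L, S, X, Y}.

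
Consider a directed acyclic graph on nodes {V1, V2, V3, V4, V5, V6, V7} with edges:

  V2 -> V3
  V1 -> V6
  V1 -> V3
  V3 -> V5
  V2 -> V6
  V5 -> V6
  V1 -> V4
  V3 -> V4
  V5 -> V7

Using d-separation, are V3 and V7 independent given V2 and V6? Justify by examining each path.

We examine all 4 paths between V3 and V7:
Path 1: V3 → V4 ← V1 → V6 ← V5 → V7
  V4 is a collider here and neither V4 nor any of its descendants is conditioned on, so the collider stays closed — the path is blocked at V4.
Path 2: V3 ← V2 → V6 ← V5 → V7
  V2 is a fork here and V2 is conditioned on, so the path is blocked at V2.
Path 3: V3 → V5 → V7
  V5 is a chain and V5 is not conditioned on — no node blocks this path, so it is active.
Path 4: V3 ← V1 → V6 ← V5 → V7
  V1 is a fork and V1 is not conditioned on; V6 is a collider and V6 is conditioned on, which opens it; V5 is a fork and V5 is not conditioned on — no node blocks this path, so it is active.
Since the path V3 → V5 → V7 is active, V3 and V7 are not d-separated given {V2, V6}.

No — V3 and V7 are not d-separated given {V2, V6}.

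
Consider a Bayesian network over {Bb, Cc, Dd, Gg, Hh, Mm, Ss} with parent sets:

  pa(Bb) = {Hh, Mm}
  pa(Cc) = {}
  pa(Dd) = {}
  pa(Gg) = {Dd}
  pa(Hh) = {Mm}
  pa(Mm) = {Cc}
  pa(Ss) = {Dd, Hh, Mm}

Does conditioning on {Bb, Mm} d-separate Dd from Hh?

There are 3 undirected paths between Dd and Hh; checking each against the conditioning set {Bb, Mm}:
  1. Dd → Ss ← Mm → Bb ← Hh — Ss:collider[blocks]; Mm:fork[blocks]; Bb:collider[open] ⇒ blocked
  2. Dd → Ss ← Mm → Hh — Ss:collider[blocks]; Mm:fork[blocks] ⇒ blocked
  3. Dd → Ss ← Hh — Ss:collider[blocks] ⇒ blocked
Every path is blocked, so Dd and Hh are d-separated given {Bb, Mm}.

Yes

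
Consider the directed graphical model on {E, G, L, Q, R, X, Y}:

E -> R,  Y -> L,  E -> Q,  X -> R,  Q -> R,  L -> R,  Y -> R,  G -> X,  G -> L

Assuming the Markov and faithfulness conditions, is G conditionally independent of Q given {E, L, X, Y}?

Enumerating the 6 paths from G to Q and testing each for blocking by {E, L, X, Y}:
Path 1: G → X → R ← E → Q
  X is a chain here and X is conditioned on, so the path is blocked at X.
Path 2: G → X → R ← Q
  X is a chain here and X is conditioned on, so the path is blocked at X.
Path 3: G → L → R ← E → Q
  L is a chain here and L is conditioned on, so the path is blocked at L.
Path 4: G → L → R ← Q
  L is a chain here and L is conditioned on, so the path is blocked at L.
Path 5: G → L ← Y → R ← E → Q
  Y is a fork here and Y is conditioned on, so the path is blocked at Y.
Path 6: G → L ← Y → R ← Q
  Y is a fork here and Y is conditioned on, so the path is blocked at Y.
All paths are blocked; G ⊥ Q | {E, L, X, Y} holds.

Yes — G and Q are d-separated given {E, L, X, Y}.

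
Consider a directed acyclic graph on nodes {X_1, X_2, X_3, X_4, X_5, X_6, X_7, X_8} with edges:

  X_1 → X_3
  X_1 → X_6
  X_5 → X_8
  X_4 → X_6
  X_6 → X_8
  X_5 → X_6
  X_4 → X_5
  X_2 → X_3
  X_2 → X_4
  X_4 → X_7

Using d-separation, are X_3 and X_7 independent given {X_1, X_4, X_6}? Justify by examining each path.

Yes

Enumerating the 4 paths from X_3 to X_7 and testing each for blocking by {X_1, X_4, X_6}:
Path 1: X_3 ← X_2 → X_4 → X_7
  X_4 is a chain here and X_4 is conditioned on, so the path is blocked at X_4.
Path 2: X_3 ← X_1 → X_6 ← X_5 ← X_4 → X_7
  X_1 is a fork here and X_1 is conditioned on, so the path is blocked at X_1.
Path 3: X_3 ← X_1 → X_6 → X_8 ← X_5 ← X_4 → X_7
  X_1 is a fork here and X_1 is conditioned on, so the path is blocked at X_1.
Path 4: X_3 ← X_1 → X_6 ← X_4 → X_7
  X_1 is a fork here and X_1 is conditioned on, so the path is blocked at X_1.
Every path is blocked, so X_3 and X_7 are d-separated given {X_1, X_4, X_6}.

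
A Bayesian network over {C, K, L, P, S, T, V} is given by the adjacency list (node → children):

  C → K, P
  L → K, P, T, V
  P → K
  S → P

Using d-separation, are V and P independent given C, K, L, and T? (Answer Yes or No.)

Yes

3 paths connect V and P; each must be blocked for d-separation to hold:
Path 1: V ← L → K ← C → P
  L is a fork here and L is conditioned on, so the path is blocked at L.
Path 2: V ← L → K ← P
  L is a fork here and L is conditioned on, so the path is blocked at L.
Path 3: V ← L → P
  L is a fork here and L is conditioned on, so the path is blocked at L.
All paths are blocked; V ⊥ P | {C, K, L, T} holds.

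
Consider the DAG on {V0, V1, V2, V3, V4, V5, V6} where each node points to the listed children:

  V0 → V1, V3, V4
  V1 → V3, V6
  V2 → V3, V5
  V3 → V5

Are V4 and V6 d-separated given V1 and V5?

We examine all 2 paths between V4 and V6:
  1. V4 ← V0 → V3 ← V1 → V6 — V0:fork[open]; V3:collider[open]; V1:fork[blocks] ⇒ blocked
  2. V4 ← V0 → V1 → V6 — V0:fork[open]; V1:chain[blocks] ⇒ blocked
Since every path is blocked, d-separation holds.

Yes — V4 and V6 are d-separated given {V1, V5}.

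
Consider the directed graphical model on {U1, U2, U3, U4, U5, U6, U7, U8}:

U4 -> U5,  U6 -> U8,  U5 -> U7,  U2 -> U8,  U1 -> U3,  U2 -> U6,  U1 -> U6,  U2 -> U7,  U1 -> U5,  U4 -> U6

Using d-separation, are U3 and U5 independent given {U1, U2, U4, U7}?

Yes — U3 and U5 are d-separated given {U1, U2, U4, U7}.

There are 4 undirected paths between U3 and U5; checking each against the conditioning set {U1, U2, U4, U7}:
Path 1: U3 ← U1 → U6 ← U4 → U5
  U1 is a fork here and U1 is conditioned on, so the path is blocked at U1.
Path 2: U3 ← U1 → U6 ← U2 → U7 ← U5
  U1 is a fork here and U1 is conditioned on, so the path is blocked at U1.
Path 3: U3 ← U1 → U6 → U8 ← U2 → U7 ← U5
  U1 is a fork here and U1 is conditioned on, so the path is blocked at U1.
Path 4: U3 ← U1 → U5
  U1 is a fork here and U1 is conditioned on, so the path is blocked at U1.
Every path is blocked, so U3 and U5 are d-separated given {U1, U2, U4, U7}.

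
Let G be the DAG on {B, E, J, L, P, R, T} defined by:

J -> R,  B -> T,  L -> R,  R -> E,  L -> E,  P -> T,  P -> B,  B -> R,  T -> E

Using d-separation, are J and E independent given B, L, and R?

4 paths connect J and E; each must be blocked for d-separation to hold:
  1. J → R → E — R:chain[blocks] ⇒ blocked
  2. J → R ← B ← P → T → E — R:collider[open]; B:chain[blocks]; P:fork[open]; T:chain[open] ⇒ blocked
  3. J → R ← B → T → E — R:collider[open]; B:fork[blocks]; T:chain[open] ⇒ blocked
  4. J → R ← L → E — R:collider[open]; L:fork[blocks] ⇒ blocked
Every path is blocked, so J and E are d-separated given {B, L, R}.

Yes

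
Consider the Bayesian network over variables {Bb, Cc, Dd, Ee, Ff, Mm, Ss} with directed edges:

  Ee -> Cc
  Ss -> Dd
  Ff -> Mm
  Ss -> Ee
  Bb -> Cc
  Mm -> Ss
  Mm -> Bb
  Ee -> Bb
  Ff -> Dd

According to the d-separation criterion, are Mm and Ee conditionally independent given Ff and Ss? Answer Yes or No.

We examine all 4 paths between Mm and Ee:
Path 1: Mm → Bb → Cc ← Ee
  Cc is a collider here and neither Cc nor any of its descendants is conditioned on, so the collider stays closed — the path is blocked at Cc.
Path 2: Mm → Bb ← Ee
  Bb is a collider here and neither Bb nor any of its descendants is conditioned on, so the collider stays closed — the path is blocked at Bb.
Path 3: Mm ← Ff → Dd ← Ss → Ee
  Ff is a fork here and Ff is conditioned on, so the path is blocked at Ff.
Path 4: Mm → Ss → Ee
  Ss is a chain here and Ss is conditioned on, so the path is blocked at Ss.
All paths are blocked; Mm ⊥ Ee | {Ff, Ss} holds.

Yes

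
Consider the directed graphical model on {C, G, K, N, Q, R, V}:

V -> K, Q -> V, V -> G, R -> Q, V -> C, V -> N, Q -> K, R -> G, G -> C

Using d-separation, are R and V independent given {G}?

There are 4 undirected paths between R and V; checking each against the conditioning set {G}:
  1. R → G ← V — G:collider[open] ⇒ active
  2. R → G → C ← V — G:chain[blocks]; C:collider[blocks] ⇒ blocked
  3. R → Q → V — Q:chain[open] ⇒ active
  4. R → Q → K ← V — Q:chain[open]; K:collider[blocks] ⇒ blocked
At least one path is unblocked, so d-separation fails.

No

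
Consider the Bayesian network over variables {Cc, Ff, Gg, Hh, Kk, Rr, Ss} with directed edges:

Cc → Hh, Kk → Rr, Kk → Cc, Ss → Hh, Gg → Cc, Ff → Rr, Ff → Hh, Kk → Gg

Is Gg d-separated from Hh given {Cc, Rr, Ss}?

No

There are 4 undirected paths between Gg and Hh; checking each against the conditioning set {Cc, Rr, Ss}:
Path 1: Gg ← Kk → Rr ← Ff → Hh
  Kk is a fork and Kk is not conditioned on; Rr is a collider and Rr is conditioned on, which opens it; Ff is a fork and Ff is not conditioned on — no node blocks this path, so it is active.
Path 2: Gg ← Kk → Cc → Hh
  Cc is a chain here and Cc is conditioned on, so the path is blocked at Cc.
Path 3: Gg → Cc ← Kk → Rr ← Ff → Hh
  Cc is a collider and Cc is conditioned on, which opens it; Kk is a fork and Kk is not conditioned on; Rr is a collider and Rr is conditioned on, which opens it; Ff is a fork and Ff is not conditioned on — no node blocks this path, so it is active.
Path 4: Gg → Cc → Hh
  Cc is a chain here and Cc is conditioned on, so the path is blocked at Cc.
At least one path is unblocked, so d-separation fails.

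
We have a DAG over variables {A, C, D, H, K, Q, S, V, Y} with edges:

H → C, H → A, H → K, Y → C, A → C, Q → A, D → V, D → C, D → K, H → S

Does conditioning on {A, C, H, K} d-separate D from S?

3 paths connect D and S; each must be blocked for d-separation to hold:
Path 1: D → K ← H → S
  H is a fork here and H is conditioned on, so the path is blocked at H.
Path 2: D → C ← A ← H → S
  A is a chain here and A is conditioned on, so the path is blocked at A.
Path 3: D → C ← H → S
  H is a fork here and H is conditioned on, so the path is blocked at H.
Every path is blocked, so D and S are d-separated given {A, C, H, K}.

Yes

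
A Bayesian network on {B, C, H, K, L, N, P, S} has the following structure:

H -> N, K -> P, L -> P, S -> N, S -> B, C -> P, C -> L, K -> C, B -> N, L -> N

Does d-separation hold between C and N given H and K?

No

3 paths connect C and N; each must be blocked for d-separation to hold:
  1. C ← K → P ← L → N — K:fork[blocks]; P:collider[blocks]; L:fork[open] ⇒ blocked
  2. C → P ← L → N — P:collider[blocks]; L:fork[open] ⇒ blocked
  3. C → L → N — L:chain[open] ⇒ active
Because an active path exists, C and N are not d-separated.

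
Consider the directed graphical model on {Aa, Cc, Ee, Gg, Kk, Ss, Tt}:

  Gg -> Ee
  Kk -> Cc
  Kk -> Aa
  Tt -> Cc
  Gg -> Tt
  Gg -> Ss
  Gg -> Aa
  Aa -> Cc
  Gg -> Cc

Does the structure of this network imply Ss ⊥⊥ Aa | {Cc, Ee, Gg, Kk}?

Yes

There are 5 undirected paths between Ss and Aa; checking each against the conditioning set {Cc, Ee, Gg, Kk}:
Path 1: Ss ← Gg → Tt → Cc ← Kk → Aa
  Gg is a fork here and Gg is conditioned on, so the path is blocked at Gg.
Path 2: Ss ← Gg → Tt → Cc ← Aa
  Gg is a fork here and Gg is conditioned on, so the path is blocked at Gg.
Path 3: Ss ← Gg → Cc ← Kk → Aa
  Gg is a fork here and Gg is conditioned on, so the path is blocked at Gg.
Path 4: Ss ← Gg → Cc ← Aa
  Gg is a fork here and Gg is conditioned on, so the path is blocked at Gg.
Path 5: Ss ← Gg → Aa
  Gg is a fork here and Gg is conditioned on, so the path is blocked at Gg.
Every path is blocked, so Ss and Aa are d-separated given {Cc, Ee, Gg, Kk}.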